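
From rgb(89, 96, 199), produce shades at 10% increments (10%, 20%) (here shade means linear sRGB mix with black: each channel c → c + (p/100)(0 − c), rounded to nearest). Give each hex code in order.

#5056B3, #474D9F

10%: (89 − 8.9 = 80.1→80, 96 − 9.6 = 86.4→86, 199 − 19.9 = 179.1→179) → #5056B3
20%: (89 − 17.8 = 71.2→71, 96 − 19.2 = 76.8→77, 199 − 39.8 = 159.2→159) → #474D9F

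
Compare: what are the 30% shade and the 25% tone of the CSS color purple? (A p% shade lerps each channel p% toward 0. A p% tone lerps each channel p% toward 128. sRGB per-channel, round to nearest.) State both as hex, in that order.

#5a005a, #802080

CSS purple is rgb(128, 0, 128).
30% shade:
  R: 128 − 38.4 = 89.6 → 90
  G: 0 + 0.3×(0−0) = 0 + 0 = 0 → 0
  B: 128 − 38.4 = 89.6 → 90
  → #5a005a
25% tone:
  R: 128 + 0 = 128 → 128
  G: 0 + 32 = 32 → 32
  B: 128 + 0 = 128 → 128
  → #802080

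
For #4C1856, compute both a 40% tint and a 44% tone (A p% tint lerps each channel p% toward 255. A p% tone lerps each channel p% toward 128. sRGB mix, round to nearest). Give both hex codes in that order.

#94749A, #634668

#4C1856 is rgb(76, 24, 86).
40% tint:
  R: 76 + 0.4×(255−76) = 76 + 71.6 = 147.6 → 148
  G: 24 + 0.4×(255−24) = 24 + 92.4 = 116.4 → 116
  B: 86 + 67.6 = 153.6 → 154
  → #94749A
44% tone:
  R: 76 + 22.88 = 98.88 → 99
  G: 24 + 0.44×(128−24) = 24 + 45.76 = 69.76 → 70
  B: 86 + 0.44×(128−86) = 86 + 18.48 = 104.48 → 104
  → #634668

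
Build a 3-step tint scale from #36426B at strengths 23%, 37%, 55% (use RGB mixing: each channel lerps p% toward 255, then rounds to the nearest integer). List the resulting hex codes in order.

#646D8D, #8088A2, #A5AABC

#36426B is rgb(54, 66, 107).
23%: (54 + 46.23 = 100.23→100, 66 + 43.47 = 109.47→109, 107 + 34.04 = 141.04→141) → #646D8D
37%: (54 + 74.37 = 128.37→128, 66 + 69.93 = 135.93→136, 107 + 54.76 = 161.76→162) → #8088A2
55%: (54 + 110.55 = 164.55→165, 66 + 103.95 = 169.95→170, 107 + 81.4 = 188.4→188) → #A5AABC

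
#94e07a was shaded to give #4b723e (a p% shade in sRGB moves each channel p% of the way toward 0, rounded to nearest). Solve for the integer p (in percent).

#94e07a is rgb(148, 224, 122); #4b723e is rgb(75, 114, 62).
On the G channel (widest range): 114 ≈ 224 + (p/100)(0 − 224), so p ≈ 100×(114 − 224)/(0 − 224) = -11000/-224 = 49.11.
p = 49 reproduces all three channels after rounding.

49%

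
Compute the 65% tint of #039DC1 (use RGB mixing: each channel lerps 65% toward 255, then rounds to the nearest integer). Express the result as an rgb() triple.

#039DC1 is rgb(3, 157, 193).
A 65% tint moves each channel 65% toward 255:
  R: 3 + 0.65×(255−3) = 3 + 163.8 = 166.8 → 167
  G: 157 + 63.7 = 220.7 → 221
  B: 193 + 0.65×(255−193) = 193 + 40.3 = 233.3 → 233

rgb(167, 221, 233)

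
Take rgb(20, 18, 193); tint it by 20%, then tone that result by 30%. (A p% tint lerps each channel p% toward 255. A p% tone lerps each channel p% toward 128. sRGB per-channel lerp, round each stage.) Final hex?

Lerp each channel 20% toward 255:
  R: 20 + 0.2×(255−20) = 20 + 47 = 67 → 67
  G: 18 + 0.2×(255−18) = 18 + 47.4 = 65.4 → 65
  B: 193 + 12.4 = 205.4 → 205
After the tint: rgb(67, 65, 205) = #4341CD.
Lerp each channel 30% toward 128:
  R: 67 + 18.3 = 85.3 → 85
  G: 65 + 0.3×(128−65) = 65 + 18.9 = 83.9 → 84
  B: 205 − 23.1 = 181.9 → 182
rgb(85, 84, 182) = #5554B6.

#5554B6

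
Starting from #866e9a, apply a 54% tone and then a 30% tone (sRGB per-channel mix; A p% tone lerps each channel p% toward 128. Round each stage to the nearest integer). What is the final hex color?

#827a88

#866e9a is rgb(134, 110, 154).
Lerp each channel 54% toward 128:
  R: 134 + 0.54×(128−134) = 134 − 3.24 = 130.76 → 131
  G: 110 + 0.54×(128−110) = 110 + 9.72 = 119.72 → 120
  B: 154 + 0.54×(128−154) = 154 − 14.04 = 139.96 → 140
After the tone: rgb(131, 120, 140) = #83788c.
Lerp each channel 30% toward 128:
  R: 131 + 0.3×(128−131) = 131 − 0.9 = 130.1 → 130
  G: 120 + 2.4 = 122.4 → 122
  B: 140 + 0.3×(128−140) = 140 − 3.6 = 136.4 → 136
rgb(130, 122, 136) = #827a88.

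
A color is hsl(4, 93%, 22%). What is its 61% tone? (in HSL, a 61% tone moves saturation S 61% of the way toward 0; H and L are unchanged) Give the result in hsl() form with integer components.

hsl(4, 36%, 22%)

S moves 61% from 93 toward 0: 93 − 56.73 = 36.27 → 36.
H and L are unchanged.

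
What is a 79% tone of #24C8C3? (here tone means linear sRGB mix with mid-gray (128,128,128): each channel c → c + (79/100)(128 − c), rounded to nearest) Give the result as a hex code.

#24C8C3 is rgb(36, 200, 195).
Per channel, c → c + 0.79(128 − c):
  R: 36 + 72.68 = 108.68 → 109
  G: 200 + 0.79×(128−200) = 200 − 56.88 = 143.12 → 143
  B: 195 − 52.93 = 142.07 → 142
rgb(109, 143, 142) = #6D8F8E.

#6D8F8E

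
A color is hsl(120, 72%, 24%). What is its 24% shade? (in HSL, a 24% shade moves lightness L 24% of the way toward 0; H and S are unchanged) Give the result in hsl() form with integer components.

hsl(120, 72%, 18%)

L moves 24% from 24 toward 0: 24 − 5.76 = 18.24 → 18.
H and S are unchanged.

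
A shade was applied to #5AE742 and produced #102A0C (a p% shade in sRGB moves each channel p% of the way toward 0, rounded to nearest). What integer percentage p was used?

82%

#5AE742 is rgb(90, 231, 66); #102A0C is rgb(16, 42, 12).
On the G channel (widest range): 42 ≈ 231 + (p/100)(0 − 231), so p ≈ 100×(42 − 231)/(0 − 231) = -18900/-231 = 81.82.
p = 82 reproduces all three channels after rounding.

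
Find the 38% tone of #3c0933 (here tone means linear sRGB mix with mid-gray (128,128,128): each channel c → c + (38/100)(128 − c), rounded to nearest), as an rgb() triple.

#3c0933 is rgb(60, 9, 51).
A 38% tone moves each channel 38% toward 128:
  R: 60 + 25.84 = 85.84 → 86
  G: 9 + 45.22 = 54.22 → 54
  B: 51 + 0.38×(128−51) = 51 + 29.26 = 80.26 → 80

rgb(86, 54, 80)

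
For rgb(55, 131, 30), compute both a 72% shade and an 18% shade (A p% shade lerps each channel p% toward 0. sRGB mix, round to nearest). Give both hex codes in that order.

#0F2508, #2D6B19

72% shade:
  R: 55 + 0.72×(0−55) = 55 − 39.6 = 15.4 → 15
  G: 131 − 94.32 = 36.68 → 37
  B: 30 − 21.6 = 8.4 → 8
  → #0F2508
18% shade:
  R: 55 + 0.18×(0−55) = 55 − 9.9 = 45.1 → 45
  G: 131 − 23.58 = 107.42 → 107
  B: 30 + 0.18×(0−30) = 30 − 5.4 = 24.6 → 25
  → #2D6B19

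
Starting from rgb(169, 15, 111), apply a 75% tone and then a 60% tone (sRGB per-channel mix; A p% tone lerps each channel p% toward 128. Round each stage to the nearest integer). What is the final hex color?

Lerp each channel 75% toward 128:
  R: 169 + 0.75×(128−169) = 169 − 30.75 = 138.25 → 138
  G: 15 + 0.75×(128−15) = 15 + 84.75 = 99.75 → 100
  B: 111 + 0.75×(128−111) = 111 + 12.75 = 123.75 → 124
After the tone: rgb(138, 100, 124) = #8A647C.
A 60% tone moves each channel 60% toward 128:
  R: 138 − 6 = 132 → 132
  G: 100 + 0.6×(128−100) = 100 + 16.8 = 116.8 → 117
  B: 124 + 0.6×(128−124) = 124 + 2.4 = 126.4 → 126
rgb(132, 117, 126) = #84757E.

#84757E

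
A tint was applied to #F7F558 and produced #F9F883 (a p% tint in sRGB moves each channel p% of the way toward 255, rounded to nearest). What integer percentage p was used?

26%

#F7F558 is rgb(247, 245, 88); #F9F883 is rgb(249, 248, 131).
On the B channel (widest range): 131 ≈ 88 + (p/100)(255 − 88), so p ≈ 100×(131 − 88)/(255 − 88) = 4300/167 = 25.75.
p = 26 reproduces all three channels after rounding.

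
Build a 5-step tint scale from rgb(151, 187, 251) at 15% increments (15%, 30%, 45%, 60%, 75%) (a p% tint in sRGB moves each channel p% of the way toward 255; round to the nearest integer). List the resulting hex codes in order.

15%: (151 + 15.6 = 166.6→167, 187 + 10.2 = 197.2→197, 251 + 0.6 = 251.6→252) → #a7c5fc
30%: (151 + 31.2 = 182.2→182, 187 + 20.4 = 207.4→207, 251 + 1.2 = 252.2→252) → #b6cffc
45%: (151 + 46.8 = 197.8→198, 187 + 30.6 = 217.6→218, 251 + 1.8 = 252.8→253) → #c6dafd
60%: (151 + 62.4 = 213.4→213, 187 + 40.8 = 227.8→228, 251 + 2.4 = 253.4→253) → #d5e4fd
75%: (151 + 78 = 229→229, 187 + 51 = 238→238, 251 + 3 = 254→254) → #e5eefe

#a7c5fc, #b6cffc, #c6dafd, #d5e4fd, #e5eefe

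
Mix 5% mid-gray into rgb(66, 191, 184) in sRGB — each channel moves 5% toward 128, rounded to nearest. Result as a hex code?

#45bcb5

Lerp each channel 5% toward 128:
  R: 66 + 3.1 = 69.1 → 69
  G: 191 − 3.15 = 187.85 → 188
  B: 184 − 2.8 = 181.2 → 181
rgb(69, 188, 181) = #45bcb5.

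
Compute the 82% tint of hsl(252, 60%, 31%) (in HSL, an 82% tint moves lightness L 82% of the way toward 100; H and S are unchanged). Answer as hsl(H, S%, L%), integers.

hsl(252, 60%, 88%)

L moves 82% from 31 toward 100: 31 + 56.58 = 87.58 → 88.
H and S are unchanged.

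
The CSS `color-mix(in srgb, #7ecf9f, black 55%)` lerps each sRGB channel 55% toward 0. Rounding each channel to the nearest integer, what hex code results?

#395d48

#7ecf9f is rgb(126, 207, 159).
Lerp each channel 55% toward 0:
  R: 126 + 0.55×(0−126) = 126 − 69.3 = 56.7 → 57
  G: 207 + 0.55×(0−207) = 207 − 113.85 = 93.15 → 93
  B: 159 − 87.45 = 71.55 → 72
rgb(57, 93, 72) = #395d48.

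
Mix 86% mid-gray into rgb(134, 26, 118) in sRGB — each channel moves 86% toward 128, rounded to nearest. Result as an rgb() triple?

rgb(129, 114, 127)

Per channel, c → c + 0.86(128 − c):
  R: 134 − 5.16 = 128.84 → 129
  G: 26 + 0.86×(128−26) = 26 + 87.72 = 113.72 → 114
  B: 118 + 0.86×(128−118) = 118 + 8.6 = 126.6 → 127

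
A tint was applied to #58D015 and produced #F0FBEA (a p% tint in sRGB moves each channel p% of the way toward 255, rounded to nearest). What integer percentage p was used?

91%

#58D015 is rgb(88, 208, 21); #F0FBEA is rgb(240, 251, 234).
On the B channel (widest range): 234 ≈ 21 + (p/100)(255 − 21), so p ≈ 100×(234 − 21)/(255 − 21) = 21300/234 = 91.03.
p = 91 reproduces all three channels after rounding.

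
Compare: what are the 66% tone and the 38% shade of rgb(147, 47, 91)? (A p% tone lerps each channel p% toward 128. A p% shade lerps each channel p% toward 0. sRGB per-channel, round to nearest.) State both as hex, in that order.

66% tone:
  R: 147 − 12.54 = 134.46 → 134
  G: 47 + 0.66×(128−47) = 47 + 53.46 = 100.46 → 100
  B: 91 + 24.42 = 115.42 → 115
  → #866473
38% shade:
  R: 147 + 0.38×(0−147) = 147 − 55.86 = 91.14 → 91
  G: 47 + 0.38×(0−47) = 47 − 17.86 = 29.14 → 29
  B: 91 − 34.58 = 56.42 → 56
  → #5b1d38

#866473, #5b1d38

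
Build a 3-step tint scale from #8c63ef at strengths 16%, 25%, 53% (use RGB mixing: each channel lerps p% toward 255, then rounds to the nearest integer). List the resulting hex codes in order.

#8c63ef is rgb(140, 99, 239).
16%: (140 + 18.4 = 158.4→158, 99 + 24.96 = 123.96→124, 239 + 2.56 = 241.56→242) → #9e7cf2
25%: (140 + 28.75 = 168.75→169, 99 + 39 = 138→138, 239 + 4 = 243→243) → #a98af3
53%: (140 + 60.95 = 200.95→201, 99 + 82.68 = 181.68→182, 239 + 8.48 = 247.48→247) → #c9b6f7

#9e7cf2, #a98af3, #c9b6f7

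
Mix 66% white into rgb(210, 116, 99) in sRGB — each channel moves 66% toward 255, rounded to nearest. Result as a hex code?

A 66% tint moves each channel 66% toward 255:
  R: 210 + 0.66×(255−210) = 210 + 29.7 = 239.7 → 240
  G: 116 + 0.66×(255−116) = 116 + 91.74 = 207.74 → 208
  B: 99 + 0.66×(255−99) = 99 + 102.96 = 201.96 → 202
rgb(240, 208, 202) = #f0d0ca.

#f0d0ca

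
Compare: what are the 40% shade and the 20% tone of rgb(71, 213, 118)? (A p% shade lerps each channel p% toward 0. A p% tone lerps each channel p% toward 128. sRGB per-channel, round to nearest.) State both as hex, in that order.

#2B8047, #52C478

40% shade:
  R: 71 − 28.4 = 42.6 → 43
  G: 213 − 85.2 = 127.8 → 128
  B: 118 + 0.4×(0−118) = 118 − 47.2 = 70.8 → 71
  → #2B8047
20% tone:
  R: 71 + 0.2×(128−71) = 71 + 11.4 = 82.4 → 82
  G: 213 + 0.2×(128−213) = 213 − 17 = 196 → 196
  B: 118 + 0.2×(128−118) = 118 + 2 = 120 → 120
  → #52C478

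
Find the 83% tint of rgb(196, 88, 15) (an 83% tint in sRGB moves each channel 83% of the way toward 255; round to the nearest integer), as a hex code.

#F5E3D6

An 83% tint moves each channel 83% toward 255:
  R: 196 + 0.83×(255−196) = 196 + 48.97 = 244.97 → 245
  G: 88 + 0.83×(255−88) = 88 + 138.61 = 226.61 → 227
  B: 15 + 199.2 = 214.2 → 214
rgb(245, 227, 214) = #F5E3D6.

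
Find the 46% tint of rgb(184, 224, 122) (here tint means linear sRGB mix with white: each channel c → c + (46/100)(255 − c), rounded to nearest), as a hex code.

Lerp each channel 46% toward 255:
  R: 184 + 0.46×(255−184) = 184 + 32.66 = 216.66 → 217
  G: 224 + 0.46×(255−224) = 224 + 14.26 = 238.26 → 238
  B: 122 + 61.18 = 183.18 → 183
rgb(217, 238, 183) = #D9EEB7.

#D9EEB7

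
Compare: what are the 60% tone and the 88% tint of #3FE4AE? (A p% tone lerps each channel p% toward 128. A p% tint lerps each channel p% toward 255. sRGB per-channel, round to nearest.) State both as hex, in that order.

#66A892, #E8FCF5

#3FE4AE is rgb(63, 228, 174).
60% tone:
  R: 63 + 0.6×(128−63) = 63 + 39 = 102 → 102
  G: 228 − 60 = 168 → 168
  B: 174 + 0.6×(128−174) = 174 − 27.6 = 146.4 → 146
  → #66A892
88% tint:
  R: 63 + 168.96 = 231.96 → 232
  G: 228 + 23.76 = 251.76 → 252
  B: 174 + 71.28 = 245.28 → 245
  → #E8FCF5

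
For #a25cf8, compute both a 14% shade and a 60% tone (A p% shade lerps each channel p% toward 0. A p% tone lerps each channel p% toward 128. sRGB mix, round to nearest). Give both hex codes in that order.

#a25cf8 is rgb(162, 92, 248).
14% shade:
  R: 162 − 22.68 = 139.32 → 139
  G: 92 − 12.88 = 79.12 → 79
  B: 248 − 34.72 = 213.28 → 213
  → #8b4fd5
60% tone:
  R: 162 + 0.6×(128−162) = 162 − 20.4 = 141.6 → 142
  G: 92 + 0.6×(128−92) = 92 + 21.6 = 113.6 → 114
  B: 248 − 72 = 176 → 176
  → #8e72b0

#8b4fd5, #8e72b0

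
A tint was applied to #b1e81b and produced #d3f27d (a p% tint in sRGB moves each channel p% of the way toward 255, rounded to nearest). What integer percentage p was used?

43%

#b1e81b is rgb(177, 232, 27); #d3f27d is rgb(211, 242, 125).
On the B channel (widest range): 125 ≈ 27 + (p/100)(255 − 27), so p ≈ 100×(125 − 27)/(255 − 27) = 9800/228 = 42.98.
p = 43 reproduces all three channels after rounding.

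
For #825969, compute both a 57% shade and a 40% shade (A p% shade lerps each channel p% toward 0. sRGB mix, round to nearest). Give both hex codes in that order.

#825969 is rgb(130, 89, 105).
57% shade:
  R: 130 − 74.1 = 55.9 → 56
  G: 89 − 50.73 = 38.27 → 38
  B: 105 + 0.57×(0−105) = 105 − 59.85 = 45.15 → 45
  → #38262d
40% shade:
  R: 130 − 52 = 78 → 78
  G: 89 + 0.4×(0−89) = 89 − 35.6 = 53.4 → 53
  B: 105 − 42 = 63 → 63
  → #4e353f

#38262d, #4e353f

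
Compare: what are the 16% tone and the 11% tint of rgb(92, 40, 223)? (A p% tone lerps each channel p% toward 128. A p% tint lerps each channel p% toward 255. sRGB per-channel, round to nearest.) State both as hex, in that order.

16% tone:
  R: 92 + 5.76 = 97.76 → 98
  G: 40 + 0.16×(128−40) = 40 + 14.08 = 54.08 → 54
  B: 223 + 0.16×(128−223) = 223 − 15.2 = 207.8 → 208
  → #6236d0
11% tint:
  R: 92 + 0.11×(255−92) = 92 + 17.93 = 109.93 → 110
  G: 40 + 0.11×(255−40) = 40 + 23.65 = 63.65 → 64
  B: 223 + 0.11×(255−223) = 223 + 3.52 = 226.52 → 227
  → #6e40e3

#6236d0, #6e40e3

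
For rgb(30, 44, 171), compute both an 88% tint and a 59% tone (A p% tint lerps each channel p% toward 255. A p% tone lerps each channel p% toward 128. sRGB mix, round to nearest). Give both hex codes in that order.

#e4e6f5, #585e92

88% tint:
  R: 30 + 0.88×(255−30) = 30 + 198 = 228 → 228
  G: 44 + 0.88×(255−44) = 44 + 185.68 = 229.68 → 230
  B: 171 + 0.88×(255−171) = 171 + 73.92 = 244.92 → 245
  → #e4e6f5
59% tone:
  R: 30 + 0.59×(128−30) = 30 + 57.82 = 87.82 → 88
  G: 44 + 0.59×(128−44) = 44 + 49.56 = 93.56 → 94
  B: 171 + 0.59×(128−171) = 171 − 25.37 = 145.63 → 146
  → #585e92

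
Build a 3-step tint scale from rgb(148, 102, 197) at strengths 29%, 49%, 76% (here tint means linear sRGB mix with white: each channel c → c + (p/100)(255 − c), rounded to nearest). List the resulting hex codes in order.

#B392D6, #C8B1E1, #E5DAF1

29%: (148 + 31.03 = 179.03→179, 102 + 44.37 = 146.37→146, 197 + 16.82 = 213.82→214) → #B392D6
49%: (148 + 52.43 = 200.43→200, 102 + 74.97 = 176.97→177, 197 + 28.42 = 225.42→225) → #C8B1E1
76%: (148 + 81.32 = 229.32→229, 102 + 116.28 = 218.28→218, 197 + 44.08 = 241.08→241) → #E5DAF1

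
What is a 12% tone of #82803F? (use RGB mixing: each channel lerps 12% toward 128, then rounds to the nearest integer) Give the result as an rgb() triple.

rgb(130, 128, 71)

#82803F is rgb(130, 128, 63).
Per channel, c → c + 0.12(128 − c):
  R: 130 + 0.12×(128−130) = 130 − 0.24 = 129.76 → 130
  G: 128 + 0 = 128 → 128
  B: 63 + 7.8 = 70.8 → 71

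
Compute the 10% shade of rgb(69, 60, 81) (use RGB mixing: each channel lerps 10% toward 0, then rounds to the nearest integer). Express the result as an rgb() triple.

Per channel, c → c + 0.1(0 − c):
  R: 69 + 0.1×(0−69) = 69 − 6.9 = 62.1 → 62
  G: 60 − 6 = 54 → 54
  B: 81 + 0.1×(0−81) = 81 − 8.1 = 72.9 → 73

rgb(62, 54, 73)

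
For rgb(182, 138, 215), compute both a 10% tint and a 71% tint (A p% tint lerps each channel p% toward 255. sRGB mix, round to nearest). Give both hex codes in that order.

#bd96db, #eaddf3

10% tint:
  R: 182 + 0.1×(255−182) = 182 + 7.3 = 189.3 → 189
  G: 138 + 11.7 = 149.7 → 150
  B: 215 + 0.1×(255−215) = 215 + 4 = 219 → 219
  → #bd96db
71% tint:
  R: 182 + 51.83 = 233.83 → 234
  G: 138 + 0.71×(255−138) = 138 + 83.07 = 221.07 → 221
  B: 215 + 28.4 = 243.4 → 243
  → #eaddf3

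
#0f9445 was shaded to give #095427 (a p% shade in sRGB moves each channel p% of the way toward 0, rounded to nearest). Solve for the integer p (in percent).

#0f9445 is rgb(15, 148, 69); #095427 is rgb(9, 84, 39).
On the G channel (widest range): 84 ≈ 148 + (p/100)(0 − 148), so p ≈ 100×(84 − 148)/(0 − 148) = -6400/-148 = 43.24.
p = 43 reproduces all three channels after rounding.

43%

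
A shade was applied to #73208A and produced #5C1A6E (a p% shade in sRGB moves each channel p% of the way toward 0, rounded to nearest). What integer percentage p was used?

20%

#73208A is rgb(115, 32, 138); #5C1A6E is rgb(92, 26, 110).
On the B channel (widest range): 110 ≈ 138 + (p/100)(0 − 138), so p ≈ 100×(110 − 138)/(0 − 138) = -2800/-138 = 20.29.
p = 20 reproduces all three channels after rounding.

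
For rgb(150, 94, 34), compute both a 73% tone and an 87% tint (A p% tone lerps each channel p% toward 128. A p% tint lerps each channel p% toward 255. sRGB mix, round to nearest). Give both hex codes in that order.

73% tone:
  R: 150 + 0.73×(128−150) = 150 − 16.06 = 133.94 → 134
  G: 94 + 24.82 = 118.82 → 119
  B: 34 + 68.62 = 102.62 → 103
  → #867767
87% tint:
  R: 150 + 0.87×(255−150) = 150 + 91.35 = 241.35 → 241
  G: 94 + 140.07 = 234.07 → 234
  B: 34 + 0.87×(255−34) = 34 + 192.27 = 226.27 → 226
  → #f1eae2

#867767, #f1eae2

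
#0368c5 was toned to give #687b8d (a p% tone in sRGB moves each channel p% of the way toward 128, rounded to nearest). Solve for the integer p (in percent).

81%

#0368c5 is rgb(3, 104, 197); #687b8d is rgb(104, 123, 141).
On the R channel (widest range): 104 ≈ 3 + (p/100)(128 − 3), so p ≈ 100×(104 − 3)/(128 − 3) = 10100/125 = 80.80.
p = 81 reproduces all three channels after rounding.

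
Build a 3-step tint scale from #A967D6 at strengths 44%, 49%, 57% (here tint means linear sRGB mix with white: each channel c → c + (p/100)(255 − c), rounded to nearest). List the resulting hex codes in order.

#CFAAE8, #D3B1EA, #DABEED

#A967D6 is rgb(169, 103, 214).
44%: (169 + 37.84 = 206.84→207, 103 + 66.88 = 169.88→170, 214 + 18.04 = 232.04→232) → #CFAAE8
49%: (169 + 42.14 = 211.14→211, 103 + 74.48 = 177.48→177, 214 + 20.09 = 234.09→234) → #D3B1EA
57%: (169 + 49.02 = 218.02→218, 103 + 86.64 = 189.64→190, 214 + 23.37 = 237.37→237) → #DABEED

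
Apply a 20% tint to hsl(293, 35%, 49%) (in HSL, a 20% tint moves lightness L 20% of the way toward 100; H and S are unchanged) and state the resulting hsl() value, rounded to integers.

L moves 20% from 49 toward 100: 49 + 10.2 = 59.2 → 59.
H and S are unchanged.

hsl(293, 35%, 59%)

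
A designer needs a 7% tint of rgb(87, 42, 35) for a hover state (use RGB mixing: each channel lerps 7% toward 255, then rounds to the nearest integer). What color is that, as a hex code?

Per channel, c → c + 0.07(255 − c):
  R: 87 + 0.07×(255−87) = 87 + 11.76 = 98.76 → 99
  G: 42 + 0.07×(255−42) = 42 + 14.91 = 56.91 → 57
  B: 35 + 15.4 = 50.4 → 50
rgb(99, 57, 50) = #633932.

#633932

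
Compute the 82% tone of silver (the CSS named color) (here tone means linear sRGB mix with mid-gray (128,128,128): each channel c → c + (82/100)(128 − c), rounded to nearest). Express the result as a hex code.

#8C8C8C

CSS silver is rgb(192, 192, 192).
An 82% tone moves each channel 82% toward 128:
  R: 192 + 0.82×(128−192) = 192 − 52.48 = 139.52 → 140
  G: 192 + 0.82×(128−192) = 192 − 52.48 = 139.52 → 140
  B: 192 − 52.48 = 139.52 → 140
rgb(140, 140, 140) = #8C8C8C.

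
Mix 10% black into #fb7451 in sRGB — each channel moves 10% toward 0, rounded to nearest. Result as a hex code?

#e26849

#fb7451 is rgb(251, 116, 81).
Per channel, c → c + 0.1(0 − c):
  R: 251 − 25.1 = 225.9 → 226
  G: 116 + 0.1×(0−116) = 116 − 11.6 = 104.4 → 104
  B: 81 + 0.1×(0−81) = 81 − 8.1 = 72.9 → 73
rgb(226, 104, 73) = #e26849.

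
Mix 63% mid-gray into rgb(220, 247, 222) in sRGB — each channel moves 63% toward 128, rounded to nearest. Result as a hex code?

#A2ACA3

A 63% tone moves each channel 63% toward 128:
  R: 220 − 57.96 = 162.04 → 162
  G: 247 − 74.97 = 172.03 → 172
  B: 222 + 0.63×(128−222) = 222 − 59.22 = 162.78 → 163
rgb(162, 172, 163) = #A2ACA3.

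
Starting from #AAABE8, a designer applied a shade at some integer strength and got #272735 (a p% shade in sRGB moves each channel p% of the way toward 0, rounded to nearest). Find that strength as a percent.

77%

#AAABE8 is rgb(170, 171, 232); #272735 is rgb(39, 39, 53).
On the B channel (widest range): 53 ≈ 232 + (p/100)(0 − 232), so p ≈ 100×(53 − 232)/(0 − 232) = -17900/-232 = 77.16.
p = 77 reproduces all three channels after rounding.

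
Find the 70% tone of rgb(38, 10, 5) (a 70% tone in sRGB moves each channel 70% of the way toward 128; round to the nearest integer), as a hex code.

Per channel, c → c + 0.7(128 − c):
  R: 38 + 0.7×(128−38) = 38 + 63 = 101 → 101
  G: 10 + 0.7×(128−10) = 10 + 82.6 = 92.6 → 93
  B: 5 + 86.1 = 91.1 → 91
rgb(101, 93, 91) = #655d5b.

#655d5b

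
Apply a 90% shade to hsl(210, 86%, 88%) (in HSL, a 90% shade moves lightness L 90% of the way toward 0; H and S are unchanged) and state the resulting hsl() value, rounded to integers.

L moves 90% from 88 toward 0: 88 − 79.2 = 8.8 → 9.
H and S are unchanged.

hsl(210, 86%, 9%)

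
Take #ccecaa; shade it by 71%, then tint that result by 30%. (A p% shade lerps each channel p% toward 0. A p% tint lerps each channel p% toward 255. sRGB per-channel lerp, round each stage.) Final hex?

#ccecaa is rgb(204, 236, 170).
A 71% shade moves each channel 71% toward 0:
  R: 204 + 0.71×(0−204) = 204 − 144.84 = 59.16 → 59
  G: 236 + 0.71×(0−236) = 236 − 167.56 = 68.44 → 68
  B: 170 + 0.71×(0−170) = 170 − 120.7 = 49.3 → 49
After the shade: rgb(59, 68, 49) = #3b4431.
Per channel, c → c + 0.3(255 − c):
  R: 59 + 0.3×(255−59) = 59 + 58.8 = 117.8 → 118
  G: 68 + 56.1 = 124.1 → 124
  B: 49 + 0.3×(255−49) = 49 + 61.8 = 110.8 → 111
rgb(118, 124, 111) = #767c6f.

#767c6f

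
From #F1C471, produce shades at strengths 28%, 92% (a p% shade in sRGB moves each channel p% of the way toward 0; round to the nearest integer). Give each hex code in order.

#AE8D51, #131009

#F1C471 is rgb(241, 196, 113).
28%: (241 − 67.48 = 173.52→174, 196 − 54.88 = 141.12→141, 113 − 31.64 = 81.36→81) → #AE8D51
92%: (241 − 221.72 = 19.28→19, 196 − 180.32 = 15.68→16, 113 − 103.96 = 9.04→9) → #131009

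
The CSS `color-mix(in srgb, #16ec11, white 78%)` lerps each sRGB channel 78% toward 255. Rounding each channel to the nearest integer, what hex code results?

#16ec11 is rgb(22, 236, 17).
Lerp each channel 78% toward 255:
  R: 22 + 181.74 = 203.74 → 204
  G: 236 + 0.78×(255−236) = 236 + 14.82 = 250.82 → 251
  B: 17 + 185.64 = 202.64 → 203
rgb(204, 251, 203) = #ccfbcb.

#ccfbcb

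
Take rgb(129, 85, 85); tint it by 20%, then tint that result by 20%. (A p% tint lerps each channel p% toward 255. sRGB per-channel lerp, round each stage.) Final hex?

Per channel, c → c + 0.2(255 − c):
  R: 129 + 0.2×(255−129) = 129 + 25.2 = 154.2 → 154
  G: 85 + 0.2×(255−85) = 85 + 34 = 119 → 119
  B: 85 + 0.2×(255−85) = 85 + 34 = 119 → 119
After the tint: rgb(154, 119, 119) = #9A7777.
A 20% tint moves each channel 20% toward 255:
  R: 154 + 0.2×(255−154) = 154 + 20.2 = 174.2 → 174
  G: 119 + 0.2×(255−119) = 119 + 27.2 = 146.2 → 146
  B: 119 + 0.2×(255−119) = 119 + 27.2 = 146.2 → 146
rgb(174, 146, 146) = #AE9292.

#AE9292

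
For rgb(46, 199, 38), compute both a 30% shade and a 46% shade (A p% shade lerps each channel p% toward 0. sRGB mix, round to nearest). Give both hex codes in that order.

#208B1B, #196B15

30% shade:
  R: 46 + 0.3×(0−46) = 46 − 13.8 = 32.2 → 32
  G: 199 + 0.3×(0−199) = 199 − 59.7 = 139.3 → 139
  B: 38 − 11.4 = 26.6 → 27
  → #208B1B
46% shade:
  R: 46 + 0.46×(0−46) = 46 − 21.16 = 24.84 → 25
  G: 199 + 0.46×(0−199) = 199 − 91.54 = 107.46 → 107
  B: 38 + 0.46×(0−38) = 38 − 17.48 = 20.52 → 21
  → #196B15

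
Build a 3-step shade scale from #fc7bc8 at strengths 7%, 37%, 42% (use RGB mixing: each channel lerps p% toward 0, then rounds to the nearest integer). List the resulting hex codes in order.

#ea72ba, #9f4d7e, #924774

#fc7bc8 is rgb(252, 123, 200).
7%: (252 − 17.64 = 234.36→234, 123 − 8.61 = 114.39→114, 200 − 14 = 186→186) → #ea72ba
37%: (252 − 93.24 = 158.76→159, 123 − 45.51 = 77.49→77, 200 − 74 = 126→126) → #9f4d7e
42%: (252 − 105.84 = 146.16→146, 123 − 51.66 = 71.34→71, 200 − 84 = 116→116) → #924774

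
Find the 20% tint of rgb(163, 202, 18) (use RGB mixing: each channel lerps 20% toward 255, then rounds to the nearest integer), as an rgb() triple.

Lerp each channel 20% toward 255:
  R: 163 + 0.2×(255−163) = 163 + 18.4 = 181.4 → 181
  G: 202 + 0.2×(255−202) = 202 + 10.6 = 212.6 → 213
  B: 18 + 47.4 = 65.4 → 65

rgb(181, 213, 65)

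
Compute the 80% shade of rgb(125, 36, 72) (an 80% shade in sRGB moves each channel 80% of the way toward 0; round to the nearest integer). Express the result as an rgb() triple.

An 80% shade moves each channel 80% toward 0:
  R: 125 − 100 = 25 → 25
  G: 36 − 28.8 = 7.2 → 7
  B: 72 + 0.8×(0−72) = 72 − 57.6 = 14.4 → 14

rgb(25, 7, 14)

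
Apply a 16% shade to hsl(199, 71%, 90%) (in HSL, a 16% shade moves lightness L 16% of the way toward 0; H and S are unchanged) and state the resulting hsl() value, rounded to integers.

hsl(199, 71%, 76%)

L moves 16% from 90 toward 0: 90 − 14.4 = 75.6 → 76.
H and S are unchanged.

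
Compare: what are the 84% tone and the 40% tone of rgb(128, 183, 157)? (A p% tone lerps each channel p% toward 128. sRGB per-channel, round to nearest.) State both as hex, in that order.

#808985, #80A191

84% tone:
  R: 128 + 0 = 128 → 128
  G: 183 − 46.2 = 136.8 → 137
  B: 157 − 24.36 = 132.64 → 133
  → #808985
40% tone:
  R: 128 + 0.4×(128−128) = 128 + 0 = 128 → 128
  G: 183 + 0.4×(128−183) = 183 − 22 = 161 → 161
  B: 157 + 0.4×(128−157) = 157 − 11.6 = 145.4 → 145
  → #80A191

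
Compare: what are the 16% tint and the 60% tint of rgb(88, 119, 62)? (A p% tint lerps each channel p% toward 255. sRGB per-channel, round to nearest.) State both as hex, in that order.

#738D5D, #BCC9B2

16% tint:
  R: 88 + 26.72 = 114.72 → 115
  G: 119 + 21.76 = 140.76 → 141
  B: 62 + 0.16×(255−62) = 62 + 30.88 = 92.88 → 93
  → #738D5D
60% tint:
  R: 88 + 100.2 = 188.2 → 188
  G: 119 + 81.6 = 200.6 → 201
  B: 62 + 0.6×(255−62) = 62 + 115.8 = 177.8 → 178
  → #BCC9B2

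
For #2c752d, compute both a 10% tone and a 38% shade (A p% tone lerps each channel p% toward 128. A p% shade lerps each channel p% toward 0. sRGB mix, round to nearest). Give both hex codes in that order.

#347635, #1b491c

#2c752d is rgb(44, 117, 45).
10% tone:
  R: 44 + 0.1×(128−44) = 44 + 8.4 = 52.4 → 52
  G: 117 + 1.1 = 118.1 → 118
  B: 45 + 0.1×(128−45) = 45 + 8.3 = 53.3 → 53
  → #347635
38% shade:
  R: 44 + 0.38×(0−44) = 44 − 16.72 = 27.28 → 27
  G: 117 + 0.38×(0−117) = 117 − 44.46 = 72.54 → 73
  B: 45 + 0.38×(0−45) = 45 − 17.1 = 27.9 → 28
  → #1b491c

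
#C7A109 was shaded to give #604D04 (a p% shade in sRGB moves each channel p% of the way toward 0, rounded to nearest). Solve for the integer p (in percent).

52%

#C7A109 is rgb(199, 161, 9); #604D04 is rgb(96, 77, 4).
On the R channel (widest range): 96 ≈ 199 + (p/100)(0 − 199), so p ≈ 100×(96 − 199)/(0 − 199) = -10300/-199 = 51.76.
p = 52 reproduces all three channels after rounding.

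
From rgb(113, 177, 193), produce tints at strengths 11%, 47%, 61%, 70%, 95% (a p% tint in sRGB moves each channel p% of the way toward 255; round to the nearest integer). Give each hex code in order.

11%: (113 + 15.62 = 128.62→129, 177 + 8.58 = 185.58→186, 193 + 6.82 = 199.82→200) → #81bac8
47%: (113 + 66.74 = 179.74→180, 177 + 36.66 = 213.66→214, 193 + 29.14 = 222.14→222) → #b4d6de
61%: (113 + 86.62 = 199.62→200, 177 + 47.58 = 224.58→225, 193 + 37.82 = 230.82→231) → #c8e1e7
70%: (113 + 99.4 = 212.4→212, 177 + 54.6 = 231.6→232, 193 + 43.4 = 236.4→236) → #d4e8ec
95%: (113 + 134.9 = 247.9→248, 177 + 74.1 = 251.1→251, 193 + 58.9 = 251.9→252) → #f8fbfc

#81bac8, #b4d6de, #c8e1e7, #d4e8ec, #f8fbfc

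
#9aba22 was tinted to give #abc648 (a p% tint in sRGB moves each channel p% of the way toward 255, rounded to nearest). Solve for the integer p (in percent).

17%

#9aba22 is rgb(154, 186, 34); #abc648 is rgb(171, 198, 72).
On the B channel (widest range): 72 ≈ 34 + (p/100)(255 − 34), so p ≈ 100×(72 − 34)/(255 − 34) = 3800/221 = 17.19.
p = 17 reproduces all three channels after rounding.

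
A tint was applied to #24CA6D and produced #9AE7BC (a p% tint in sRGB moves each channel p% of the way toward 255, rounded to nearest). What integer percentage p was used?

#24CA6D is rgb(36, 202, 109); #9AE7BC is rgb(154, 231, 188).
On the R channel (widest range): 154 ≈ 36 + (p/100)(255 − 36), so p ≈ 100×(154 − 36)/(255 − 36) = 11800/219 = 53.88.
p = 54 reproduces all three channels after rounding.

54%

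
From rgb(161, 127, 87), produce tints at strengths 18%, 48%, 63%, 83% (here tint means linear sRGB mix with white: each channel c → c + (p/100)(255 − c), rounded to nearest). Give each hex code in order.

#B29675, #CEBCA8, #DCD0C1, #EFE9E2

18%: (161 + 16.92 = 177.92→178, 127 + 23.04 = 150.04→150, 87 + 30.24 = 117.24→117) → #B29675
48%: (161 + 45.12 = 206.12→206, 127 + 61.44 = 188.44→188, 87 + 80.64 = 167.64→168) → #CEBCA8
63%: (161 + 59.22 = 220.22→220, 127 + 80.64 = 207.64→208, 87 + 105.84 = 192.84→193) → #DCD0C1
83%: (161 + 78.02 = 239.02→239, 127 + 106.24 = 233.24→233, 87 + 139.44 = 226.44→226) → #EFE9E2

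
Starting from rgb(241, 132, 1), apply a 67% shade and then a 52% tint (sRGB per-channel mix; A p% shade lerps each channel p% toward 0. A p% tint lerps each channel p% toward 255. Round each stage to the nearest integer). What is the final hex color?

A 67% shade moves each channel 67% toward 0:
  R: 241 + 0.67×(0−241) = 241 − 161.47 = 79.53 → 80
  G: 132 + 0.67×(0−132) = 132 − 88.44 = 43.56 → 44
  B: 1 + 0.67×(0−1) = 1 − 0.67 = 0.33 → 0
After the shade: rgb(80, 44, 0) = #502C00.
Lerp each channel 52% toward 255:
  R: 80 + 91 = 171 → 171
  G: 44 + 0.52×(255−44) = 44 + 109.72 = 153.72 → 154
  B: 0 + 132.6 = 132.6 → 133
rgb(171, 154, 133) = #AB9A85.

#AB9A85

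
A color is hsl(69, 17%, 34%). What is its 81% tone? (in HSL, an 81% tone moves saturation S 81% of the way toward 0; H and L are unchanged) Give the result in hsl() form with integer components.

hsl(69, 3%, 34%)

S moves 81% from 17 toward 0: 17 − 13.77 = 3.23 → 3.
H and L are unchanged.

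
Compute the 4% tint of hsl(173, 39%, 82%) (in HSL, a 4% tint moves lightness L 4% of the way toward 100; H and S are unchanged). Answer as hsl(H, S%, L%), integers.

L moves 4% from 82 toward 100: 82 + 0.72 = 82.72 → 83.
H and S are unchanged.

hsl(173, 39%, 83%)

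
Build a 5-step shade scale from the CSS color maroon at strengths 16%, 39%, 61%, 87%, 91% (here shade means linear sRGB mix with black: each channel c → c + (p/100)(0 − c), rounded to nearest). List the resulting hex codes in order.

CSS maroon is rgb(128, 0, 0).
16%: (128 − 20.48 = 107.52→108, 0→0, 0→0) → #6C0000
39%: (128 − 49.92 = 78.08→78, 0→0, 0→0) → #4E0000
61%: (128 − 78.08 = 49.92→50, 0→0, 0→0) → #320000
87%: (128 − 111.36 = 16.64→17, 0→0, 0→0) → #110000
91%: (128 − 116.48 = 11.52→12, 0→0, 0→0) → #0C0000

#6C0000, #4E0000, #320000, #110000, #0C0000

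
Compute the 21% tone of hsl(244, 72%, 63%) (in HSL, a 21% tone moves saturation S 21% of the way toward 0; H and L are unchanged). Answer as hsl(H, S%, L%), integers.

S moves 21% from 72 toward 0: 72 − 15.12 = 56.88 → 57.
H and L are unchanged.

hsl(244, 57%, 63%)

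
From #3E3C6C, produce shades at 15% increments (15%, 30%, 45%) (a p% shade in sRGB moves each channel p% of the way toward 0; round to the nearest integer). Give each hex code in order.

#35335C, #2B2A4C, #22213B

#3E3C6C is rgb(62, 60, 108).
15%: (62 − 9.3 = 52.7→53, 60 − 9 = 51→51, 108 − 16.2 = 91.8→92) → #35335C
30%: (62 − 18.6 = 43.4→43, 60 − 18 = 42→42, 108 − 32.4 = 75.6→76) → #2B2A4C
45%: (62 − 27.9 = 34.1→34, 60 − 27 = 33→33, 108 − 48.6 = 59.4→59) → #22213B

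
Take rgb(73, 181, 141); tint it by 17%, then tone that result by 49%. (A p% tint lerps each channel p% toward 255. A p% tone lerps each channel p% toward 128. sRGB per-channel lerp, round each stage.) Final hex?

#74a290

A 17% tint moves each channel 17% toward 255:
  R: 73 + 30.94 = 103.94 → 104
  G: 181 + 0.17×(255−181) = 181 + 12.58 = 193.58 → 194
  B: 141 + 19.38 = 160.38 → 160
After the tint: rgb(104, 194, 160) = #68c2a0.
Per channel, c → c + 0.49(128 − c):
  R: 104 + 0.49×(128−104) = 104 + 11.76 = 115.76 → 116
  G: 194 − 32.34 = 161.66 → 162
  B: 160 − 15.68 = 144.32 → 144
rgb(116, 162, 144) = #74a290.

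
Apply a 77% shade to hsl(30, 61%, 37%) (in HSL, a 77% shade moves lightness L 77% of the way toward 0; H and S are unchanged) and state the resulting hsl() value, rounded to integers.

hsl(30, 61%, 9%)

L moves 77% from 37 toward 0: 37 − 28.49 = 8.51 → 9.
H and S are unchanged.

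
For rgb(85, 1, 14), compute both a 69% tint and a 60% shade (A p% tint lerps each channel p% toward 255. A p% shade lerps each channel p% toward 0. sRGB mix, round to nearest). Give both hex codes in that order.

#cab0b4, #220006

69% tint:
  R: 85 + 117.3 = 202.3 → 202
  G: 1 + 175.26 = 176.26 → 176
  B: 14 + 0.69×(255−14) = 14 + 166.29 = 180.29 → 180
  → #cab0b4
60% shade:
  R: 85 + 0.6×(0−85) = 85 − 51 = 34 → 34
  G: 1 + 0.6×(0−1) = 1 − 0.6 = 0.4 → 0
  B: 14 + 0.6×(0−14) = 14 − 8.4 = 5.6 → 6
  → #220006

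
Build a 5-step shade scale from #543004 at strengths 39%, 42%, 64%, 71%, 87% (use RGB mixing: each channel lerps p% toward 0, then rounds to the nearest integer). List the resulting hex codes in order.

#543004 is rgb(84, 48, 4).
39%: (84 − 32.76 = 51.24→51, 48 − 18.72 = 29.28→29, 4 − 1.56 = 2.44→2) → #331D02
42%: (84 − 35.28 = 48.72→49, 48 − 20.16 = 27.84→28, 4 − 1.68 = 2.32→2) → #311C02
64%: (84 − 53.76 = 30.24→30, 48 − 30.72 = 17.28→17, 4 − 2.56 = 1.44→1) → #1E1101
71%: (84 − 59.64 = 24.36→24, 48 − 34.08 = 13.92→14, 4 − 2.84 = 1.16→1) → #180E01
87%: (84 − 73.08 = 10.92→11, 48 − 41.76 = 6.24→6, 4 − 3.48 = 0.52→1) → #0B0601

#331D02, #311C02, #1E1101, #180E01, #0B0601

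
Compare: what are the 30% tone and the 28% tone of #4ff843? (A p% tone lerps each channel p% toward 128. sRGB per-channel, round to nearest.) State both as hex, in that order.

#5ed455, #5dd654

#4ff843 is rgb(79, 248, 67).
30% tone:
  R: 79 + 14.7 = 93.7 → 94
  G: 248 − 36 = 212 → 212
  B: 67 + 18.3 = 85.3 → 85
  → #5ed455
28% tone:
  R: 79 + 13.72 = 92.72 → 93
  G: 248 + 0.28×(128−248) = 248 − 33.6 = 214.4 → 214
  B: 67 + 17.08 = 84.08 → 84
  → #5dd654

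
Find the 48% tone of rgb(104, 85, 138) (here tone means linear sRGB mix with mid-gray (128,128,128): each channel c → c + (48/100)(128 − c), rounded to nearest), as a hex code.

#746A85

A 48% tone moves each channel 48% toward 128:
  R: 104 + 11.52 = 115.52 → 116
  G: 85 + 0.48×(128−85) = 85 + 20.64 = 105.64 → 106
  B: 138 + 0.48×(128−138) = 138 − 4.8 = 133.2 → 133
rgb(116, 106, 133) = #746A85.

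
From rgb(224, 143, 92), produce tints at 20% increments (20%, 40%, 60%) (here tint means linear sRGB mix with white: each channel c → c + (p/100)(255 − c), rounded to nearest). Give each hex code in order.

#e6a57d, #ecbc9d, #f3d2be

20%: (224 + 6.2 = 230.2→230, 143 + 22.4 = 165.4→165, 92 + 32.6 = 124.6→125) → #e6a57d
40%: (224 + 12.4 = 236.4→236, 143 + 44.8 = 187.8→188, 92 + 65.2 = 157.2→157) → #ecbc9d
60%: (224 + 18.6 = 242.6→243, 143 + 67.2 = 210.2→210, 92 + 97.8 = 189.8→190) → #f3d2be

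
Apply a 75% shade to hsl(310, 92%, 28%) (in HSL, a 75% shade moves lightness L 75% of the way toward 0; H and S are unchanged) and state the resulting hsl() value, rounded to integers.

L moves 75% from 28 toward 0: 28 − 21 = 7 → 7.
H and S are unchanged.

hsl(310, 92%, 7%)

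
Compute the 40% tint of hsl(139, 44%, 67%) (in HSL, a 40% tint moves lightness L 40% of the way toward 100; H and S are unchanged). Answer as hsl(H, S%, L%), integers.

L moves 40% from 67 toward 100: 67 + 13.2 = 80.2 → 80.
H and S are unchanged.

hsl(139, 44%, 80%)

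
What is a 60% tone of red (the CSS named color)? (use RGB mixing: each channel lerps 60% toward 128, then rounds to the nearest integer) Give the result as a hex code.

CSS red is rgb(255, 0, 0).
A 60% tone moves each channel 60% toward 128:
  R: 255 − 76.2 = 178.8 → 179
  G: 0 + 76.8 = 76.8 → 77
  B: 0 + 0.6×(128−0) = 0 + 76.8 = 76.8 → 77
rgb(179, 77, 77) = #B34D4D.

#B34D4D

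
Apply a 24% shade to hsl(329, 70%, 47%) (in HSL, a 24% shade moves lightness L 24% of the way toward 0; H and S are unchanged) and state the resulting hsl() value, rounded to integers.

hsl(329, 70%, 36%)

L moves 24% from 47 toward 0: 47 − 11.28 = 35.72 → 36.
H and S are unchanged.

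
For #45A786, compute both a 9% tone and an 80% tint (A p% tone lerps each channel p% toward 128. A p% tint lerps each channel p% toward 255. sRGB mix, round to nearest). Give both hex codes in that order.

#45A786 is rgb(69, 167, 134).
9% tone:
  R: 69 + 5.31 = 74.31 → 74
  G: 167 − 3.51 = 163.49 → 163
  B: 134 − 0.54 = 133.46 → 133
  → #4AA385
80% tint:
  R: 69 + 0.8×(255−69) = 69 + 148.8 = 217.8 → 218
  G: 167 + 0.8×(255−167) = 167 + 70.4 = 237.4 → 237
  B: 134 + 0.8×(255−134) = 134 + 96.8 = 230.8 → 231
  → #DAEDE7

#4AA385, #DAEDE7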